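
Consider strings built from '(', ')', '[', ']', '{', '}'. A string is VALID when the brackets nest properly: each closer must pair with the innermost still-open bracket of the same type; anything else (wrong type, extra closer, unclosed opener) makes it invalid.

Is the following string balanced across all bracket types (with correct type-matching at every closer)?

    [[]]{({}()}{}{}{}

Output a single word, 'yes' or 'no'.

Answer: no

Derivation:
pos 0: push '['; stack = [
pos 1: push '['; stack = [[
pos 2: ']' matches '['; pop; stack = [
pos 3: ']' matches '['; pop; stack = (empty)
pos 4: push '{'; stack = {
pos 5: push '('; stack = {(
pos 6: push '{'; stack = {({
pos 7: '}' matches '{'; pop; stack = {(
pos 8: push '('; stack = {((
pos 9: ')' matches '('; pop; stack = {(
pos 10: saw closer '}' but top of stack is '(' (expected ')') → INVALID
Verdict: type mismatch at position 10: '}' closes '(' → no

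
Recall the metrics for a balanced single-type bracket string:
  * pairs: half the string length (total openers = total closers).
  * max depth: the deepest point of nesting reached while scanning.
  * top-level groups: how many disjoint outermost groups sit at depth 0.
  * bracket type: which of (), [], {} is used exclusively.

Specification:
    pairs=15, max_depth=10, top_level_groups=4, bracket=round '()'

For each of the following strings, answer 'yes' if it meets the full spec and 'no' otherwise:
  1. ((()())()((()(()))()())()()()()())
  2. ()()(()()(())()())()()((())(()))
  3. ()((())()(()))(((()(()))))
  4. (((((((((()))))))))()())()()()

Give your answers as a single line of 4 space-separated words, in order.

String 1 '((()())()((()(()))()())()()()()())': depth seq [1 2 3 2 3 2 1 2 1 2 3 4 3 4 5 4 3 2 3 2 3 2 1 2 1 2 1 2 1 2 1 2 1 0]
  -> pairs=17 depth=5 groups=1 -> no
String 2 '()()(()()(())()())()()((())(()))': depth seq [1 0 1 0 1 2 1 2 1 2 3 2 1 2 1 2 1 0 1 0 1 0 1 2 3 2 1 2 3 2 1 0]
  -> pairs=16 depth=3 groups=6 -> no
String 3 '()((())()(()))(((()(()))))': depth seq [1 0 1 2 3 2 1 2 1 2 3 2 1 0 1 2 3 4 3 4 5 4 3 2 1 0]
  -> pairs=13 depth=5 groups=3 -> no
String 4 '(((((((((()))))))))()())()()()': depth seq [1 2 3 4 5 6 7 8 9 10 9 8 7 6 5 4 3 2 1 2 1 2 1 0 1 0 1 0 1 0]
  -> pairs=15 depth=10 groups=4 -> yes

Answer: no no no yes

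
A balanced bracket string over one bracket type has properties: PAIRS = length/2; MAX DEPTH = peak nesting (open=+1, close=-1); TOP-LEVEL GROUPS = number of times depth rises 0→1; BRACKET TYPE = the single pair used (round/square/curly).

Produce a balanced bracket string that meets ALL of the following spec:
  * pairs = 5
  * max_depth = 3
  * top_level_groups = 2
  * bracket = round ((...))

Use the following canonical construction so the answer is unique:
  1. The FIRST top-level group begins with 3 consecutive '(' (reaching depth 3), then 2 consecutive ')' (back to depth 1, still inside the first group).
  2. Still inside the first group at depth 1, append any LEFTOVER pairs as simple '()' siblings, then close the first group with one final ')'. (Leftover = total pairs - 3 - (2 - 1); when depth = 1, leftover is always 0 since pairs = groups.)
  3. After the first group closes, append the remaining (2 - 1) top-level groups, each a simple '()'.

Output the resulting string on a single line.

Spec: pairs=5 depth=3 groups=2
Leftover pairs = 5 - 3 - (2-1) = 1
First group: deep chain of depth 3 + 1 sibling pairs
Remaining 1 groups: simple '()' each

Answer: ((())())()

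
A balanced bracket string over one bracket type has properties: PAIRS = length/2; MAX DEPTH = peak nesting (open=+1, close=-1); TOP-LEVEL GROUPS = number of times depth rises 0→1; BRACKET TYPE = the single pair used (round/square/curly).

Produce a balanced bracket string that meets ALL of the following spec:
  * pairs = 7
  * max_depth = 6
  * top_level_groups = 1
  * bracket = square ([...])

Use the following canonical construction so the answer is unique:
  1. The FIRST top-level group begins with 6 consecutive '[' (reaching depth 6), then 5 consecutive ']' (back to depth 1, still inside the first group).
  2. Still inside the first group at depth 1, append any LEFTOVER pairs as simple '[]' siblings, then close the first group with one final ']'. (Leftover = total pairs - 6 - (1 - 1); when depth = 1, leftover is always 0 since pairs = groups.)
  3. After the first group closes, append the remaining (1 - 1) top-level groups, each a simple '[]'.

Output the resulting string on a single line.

Spec: pairs=7 depth=6 groups=1
Leftover pairs = 7 - 6 - (1-1) = 1
First group: deep chain of depth 6 + 1 sibling pairs
Remaining 0 groups: simple '[]' each

Answer: [[[[[[]]]]][]]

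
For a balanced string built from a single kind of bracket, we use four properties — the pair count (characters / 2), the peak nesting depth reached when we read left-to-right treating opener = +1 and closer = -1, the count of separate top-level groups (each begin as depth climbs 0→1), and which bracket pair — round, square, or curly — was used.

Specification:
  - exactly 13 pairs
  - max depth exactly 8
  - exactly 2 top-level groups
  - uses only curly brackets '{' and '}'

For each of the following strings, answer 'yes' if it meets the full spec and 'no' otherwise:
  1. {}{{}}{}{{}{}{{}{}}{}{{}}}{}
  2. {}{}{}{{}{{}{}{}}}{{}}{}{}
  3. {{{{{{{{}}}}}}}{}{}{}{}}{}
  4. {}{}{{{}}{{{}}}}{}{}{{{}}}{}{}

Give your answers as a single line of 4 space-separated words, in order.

String 1 '{}{{}}{}{{}{}{{}{}}{}{{}}}{}': depth seq [1 0 1 2 1 0 1 0 1 2 1 2 1 2 3 2 3 2 1 2 1 2 3 2 1 0 1 0]
  -> pairs=14 depth=3 groups=5 -> no
String 2 '{}{}{}{{}{{}{}{}}}{{}}{}{}': depth seq [1 0 1 0 1 0 1 2 1 2 3 2 3 2 3 2 1 0 1 2 1 0 1 0 1 0]
  -> pairs=13 depth=3 groups=7 -> no
String 3 '{{{{{{{{}}}}}}}{}{}{}{}}{}': depth seq [1 2 3 4 5 6 7 8 7 6 5 4 3 2 1 2 1 2 1 2 1 2 1 0 1 0]
  -> pairs=13 depth=8 groups=2 -> yes
String 4 '{}{}{{{}}{{{}}}}{}{}{{{}}}{}{}': depth seq [1 0 1 0 1 2 3 2 1 2 3 4 3 2 1 0 1 0 1 0 1 2 3 2 1 0 1 0 1 0]
  -> pairs=15 depth=4 groups=8 -> no

Answer: no no yes no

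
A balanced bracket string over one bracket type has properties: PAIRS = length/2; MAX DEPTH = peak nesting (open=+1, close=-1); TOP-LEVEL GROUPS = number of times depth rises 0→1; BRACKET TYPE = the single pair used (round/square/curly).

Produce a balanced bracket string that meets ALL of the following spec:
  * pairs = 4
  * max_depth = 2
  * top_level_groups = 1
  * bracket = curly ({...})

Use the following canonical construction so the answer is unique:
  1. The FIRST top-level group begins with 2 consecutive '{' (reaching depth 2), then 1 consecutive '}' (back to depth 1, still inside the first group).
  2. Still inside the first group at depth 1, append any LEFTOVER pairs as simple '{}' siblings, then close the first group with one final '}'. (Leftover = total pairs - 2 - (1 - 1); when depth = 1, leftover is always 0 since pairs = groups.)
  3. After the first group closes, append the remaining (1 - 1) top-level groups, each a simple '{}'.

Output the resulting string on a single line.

Answer: {{}{}{}}

Derivation:
Spec: pairs=4 depth=2 groups=1
Leftover pairs = 4 - 2 - (1-1) = 2
First group: deep chain of depth 2 + 2 sibling pairs
Remaining 0 groups: simple '{}' each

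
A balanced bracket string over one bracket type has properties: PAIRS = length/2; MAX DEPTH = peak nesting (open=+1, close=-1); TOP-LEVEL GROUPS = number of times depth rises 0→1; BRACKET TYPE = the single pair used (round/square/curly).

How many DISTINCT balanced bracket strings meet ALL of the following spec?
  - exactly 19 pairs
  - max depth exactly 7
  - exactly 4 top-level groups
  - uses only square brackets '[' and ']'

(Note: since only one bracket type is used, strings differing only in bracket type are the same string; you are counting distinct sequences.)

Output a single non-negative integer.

Answer: 34471040

Derivation:
Spec: pairs=19 depth=7 groups=4
Count(depth <= 7) = 192558784
Count(depth <= 6) = 158087744
Count(depth == 7) = 192558784 - 158087744 = 34471040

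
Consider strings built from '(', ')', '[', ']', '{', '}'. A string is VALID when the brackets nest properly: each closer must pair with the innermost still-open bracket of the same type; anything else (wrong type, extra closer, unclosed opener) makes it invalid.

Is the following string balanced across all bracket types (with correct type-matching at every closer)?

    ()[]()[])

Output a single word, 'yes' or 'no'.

pos 0: push '('; stack = (
pos 1: ')' matches '('; pop; stack = (empty)
pos 2: push '['; stack = [
pos 3: ']' matches '['; pop; stack = (empty)
pos 4: push '('; stack = (
pos 5: ')' matches '('; pop; stack = (empty)
pos 6: push '['; stack = [
pos 7: ']' matches '['; pop; stack = (empty)
pos 8: saw closer ')' but stack is empty → INVALID
Verdict: unmatched closer ')' at position 8 → no

Answer: no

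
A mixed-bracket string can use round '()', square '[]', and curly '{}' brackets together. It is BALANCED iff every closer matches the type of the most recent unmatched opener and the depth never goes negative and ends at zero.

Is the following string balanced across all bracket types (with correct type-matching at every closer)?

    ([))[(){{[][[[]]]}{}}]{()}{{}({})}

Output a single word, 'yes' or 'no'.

Answer: no

Derivation:
pos 0: push '('; stack = (
pos 1: push '['; stack = ([
pos 2: saw closer ')' but top of stack is '[' (expected ']') → INVALID
Verdict: type mismatch at position 2: ')' closes '[' → no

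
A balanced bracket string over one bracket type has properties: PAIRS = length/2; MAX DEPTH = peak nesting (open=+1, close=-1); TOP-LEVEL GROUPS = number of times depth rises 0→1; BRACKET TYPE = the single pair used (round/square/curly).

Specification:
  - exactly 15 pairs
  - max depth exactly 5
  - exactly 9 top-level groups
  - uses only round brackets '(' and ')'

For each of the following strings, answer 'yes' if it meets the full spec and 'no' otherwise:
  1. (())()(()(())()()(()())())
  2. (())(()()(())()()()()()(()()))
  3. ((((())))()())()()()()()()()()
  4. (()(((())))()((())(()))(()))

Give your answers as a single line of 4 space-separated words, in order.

String 1 '(())()(()(())()()(()())())': depth seq [1 2 1 0 1 0 1 2 1 2 3 2 1 2 1 2 1 2 3 2 3 2 1 2 1 0]
  -> pairs=13 depth=3 groups=3 -> no
String 2 '(())(()()(())()()()()()(()()))': depth seq [1 2 1 0 1 2 1 2 1 2 3 2 1 2 1 2 1 2 1 2 1 2 1 2 3 2 3 2 1 0]
  -> pairs=15 depth=3 groups=2 -> no
String 3 '((((())))()())()()()()()()()()': depth seq [1 2 3 4 5 4 3 2 1 2 1 2 1 0 1 0 1 0 1 0 1 0 1 0 1 0 1 0 1 0]
  -> pairs=15 depth=5 groups=9 -> yes
String 4 '(()(((())))()((())(()))(()))': depth seq [1 2 1 2 3 4 5 4 3 2 1 2 1 2 3 4 3 2 3 4 3 2 1 2 3 2 1 0]
  -> pairs=14 depth=5 groups=1 -> no

Answer: no no yes no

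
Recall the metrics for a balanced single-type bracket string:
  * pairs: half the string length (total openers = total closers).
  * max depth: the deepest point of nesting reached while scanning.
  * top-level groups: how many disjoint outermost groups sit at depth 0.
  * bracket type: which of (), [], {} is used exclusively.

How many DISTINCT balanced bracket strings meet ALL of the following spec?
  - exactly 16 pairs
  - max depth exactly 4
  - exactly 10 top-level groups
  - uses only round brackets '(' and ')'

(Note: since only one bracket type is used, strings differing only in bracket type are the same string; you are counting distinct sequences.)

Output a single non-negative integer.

Spec: pairs=16 depth=4 groups=10
Count(depth <= 4) = 32225
Count(depth <= 3) = 24650
Count(depth == 4) = 32225 - 24650 = 7575

Answer: 7575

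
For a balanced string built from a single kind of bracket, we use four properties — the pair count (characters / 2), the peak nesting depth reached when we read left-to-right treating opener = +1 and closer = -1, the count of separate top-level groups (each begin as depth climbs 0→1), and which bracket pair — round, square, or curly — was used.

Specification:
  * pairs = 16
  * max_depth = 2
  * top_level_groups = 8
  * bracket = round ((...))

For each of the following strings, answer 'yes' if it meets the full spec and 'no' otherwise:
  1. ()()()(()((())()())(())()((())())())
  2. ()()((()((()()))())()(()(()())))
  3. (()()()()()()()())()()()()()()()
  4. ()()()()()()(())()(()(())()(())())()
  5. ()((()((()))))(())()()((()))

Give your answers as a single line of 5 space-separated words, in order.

Answer: no no yes no no

Derivation:
String 1 '()()()(()((())()())(())()((())())())': depth seq [1 0 1 0 1 0 1 2 1 2 3 4 3 2 3 2 3 2 1 2 3 2 1 2 1 2 3 4 3 2 3 2 1 2 1 0]
  -> pairs=18 depth=4 groups=4 -> no
String 2 '()()((()((()()))())()(()(()())))': depth seq [1 0 1 0 1 2 3 2 3 4 5 4 5 4 3 2 3 2 1 2 1 2 3 2 3 4 3 4 3 2 1 0]
  -> pairs=16 depth=5 groups=3 -> no
String 3 '(()()()()()()()())()()()()()()()': depth seq [1 2 1 2 1 2 1 2 1 2 1 2 1 2 1 2 1 0 1 0 1 0 1 0 1 0 1 0 1 0 1 0]
  -> pairs=16 depth=2 groups=8 -> yes
String 4 '()()()()()()(())()(()(())()(())())()': depth seq [1 0 1 0 1 0 1 0 1 0 1 0 1 2 1 0 1 0 1 2 1 2 3 2 1 2 1 2 3 2 1 2 1 0 1 0]
  -> pairs=18 depth=3 groups=10 -> no
String 5 '()((()((()))))(())()()((()))': depth seq [1 0 1 2 3 2 3 4 5 4 3 2 1 0 1 2 1 0 1 0 1 0 1 2 3 2 1 0]
  -> pairs=14 depth=5 groups=6 -> no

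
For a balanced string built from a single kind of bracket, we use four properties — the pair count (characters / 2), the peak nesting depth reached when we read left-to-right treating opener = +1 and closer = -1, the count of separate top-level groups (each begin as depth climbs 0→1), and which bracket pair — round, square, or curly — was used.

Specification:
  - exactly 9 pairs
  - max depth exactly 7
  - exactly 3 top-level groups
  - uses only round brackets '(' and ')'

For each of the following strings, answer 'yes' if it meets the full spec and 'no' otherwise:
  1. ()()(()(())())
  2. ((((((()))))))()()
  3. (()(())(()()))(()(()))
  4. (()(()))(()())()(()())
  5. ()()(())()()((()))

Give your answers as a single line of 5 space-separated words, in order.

Answer: no yes no no no

Derivation:
String 1 '()()(()(())())': depth seq [1 0 1 0 1 2 1 2 3 2 1 2 1 0]
  -> pairs=7 depth=3 groups=3 -> no
String 2 '((((((()))))))()()': depth seq [1 2 3 4 5 6 7 6 5 4 3 2 1 0 1 0 1 0]
  -> pairs=9 depth=7 groups=3 -> yes
String 3 '(()(())(()()))(()(()))': depth seq [1 2 1 2 3 2 1 2 3 2 3 2 1 0 1 2 1 2 3 2 1 0]
  -> pairs=11 depth=3 groups=2 -> no
String 4 '(()(()))(()())()(()())': depth seq [1 2 1 2 3 2 1 0 1 2 1 2 1 0 1 0 1 2 1 2 1 0]
  -> pairs=11 depth=3 groups=4 -> no
String 5 '()()(())()()((()))': depth seq [1 0 1 0 1 2 1 0 1 0 1 0 1 2 3 2 1 0]
  -> pairs=9 depth=3 groups=6 -> no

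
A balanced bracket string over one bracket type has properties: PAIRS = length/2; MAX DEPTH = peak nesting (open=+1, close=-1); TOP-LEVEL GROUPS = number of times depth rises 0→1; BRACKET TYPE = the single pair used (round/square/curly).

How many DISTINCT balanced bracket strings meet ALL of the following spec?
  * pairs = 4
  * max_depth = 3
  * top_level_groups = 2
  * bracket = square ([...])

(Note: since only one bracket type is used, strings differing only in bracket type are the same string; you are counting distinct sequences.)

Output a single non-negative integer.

Answer: 2

Derivation:
Spec: pairs=4 depth=3 groups=2
Count(depth <= 3) = 5
Count(depth <= 2) = 3
Count(depth == 3) = 5 - 3 = 2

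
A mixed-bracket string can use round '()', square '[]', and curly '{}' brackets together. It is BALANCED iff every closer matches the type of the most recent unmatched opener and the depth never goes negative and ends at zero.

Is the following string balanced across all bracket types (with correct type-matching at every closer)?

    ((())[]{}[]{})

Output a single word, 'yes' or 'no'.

Answer: yes

Derivation:
pos 0: push '('; stack = (
pos 1: push '('; stack = ((
pos 2: push '('; stack = (((
pos 3: ')' matches '('; pop; stack = ((
pos 4: ')' matches '('; pop; stack = (
pos 5: push '['; stack = ([
pos 6: ']' matches '['; pop; stack = (
pos 7: push '{'; stack = ({
pos 8: '}' matches '{'; pop; stack = (
pos 9: push '['; stack = ([
pos 10: ']' matches '['; pop; stack = (
pos 11: push '{'; stack = ({
pos 12: '}' matches '{'; pop; stack = (
pos 13: ')' matches '('; pop; stack = (empty)
end: stack empty → VALID
Verdict: properly nested → yes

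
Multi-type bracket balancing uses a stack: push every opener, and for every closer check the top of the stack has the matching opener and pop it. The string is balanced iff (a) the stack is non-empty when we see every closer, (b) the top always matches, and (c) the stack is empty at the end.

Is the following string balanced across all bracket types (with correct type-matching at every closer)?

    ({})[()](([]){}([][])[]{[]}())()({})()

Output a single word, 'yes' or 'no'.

pos 0: push '('; stack = (
pos 1: push '{'; stack = ({
pos 2: '}' matches '{'; pop; stack = (
pos 3: ')' matches '('; pop; stack = (empty)
pos 4: push '['; stack = [
pos 5: push '('; stack = [(
pos 6: ')' matches '('; pop; stack = [
pos 7: ']' matches '['; pop; stack = (empty)
pos 8: push '('; stack = (
pos 9: push '('; stack = ((
pos 10: push '['; stack = (([
pos 11: ']' matches '['; pop; stack = ((
pos 12: ')' matches '('; pop; stack = (
pos 13: push '{'; stack = ({
pos 14: '}' matches '{'; pop; stack = (
pos 15: push '('; stack = ((
pos 16: push '['; stack = (([
pos 17: ']' matches '['; pop; stack = ((
pos 18: push '['; stack = (([
pos 19: ']' matches '['; pop; stack = ((
pos 20: ')' matches '('; pop; stack = (
pos 21: push '['; stack = ([
pos 22: ']' matches '['; pop; stack = (
pos 23: push '{'; stack = ({
pos 24: push '['; stack = ({[
pos 25: ']' matches '['; pop; stack = ({
pos 26: '}' matches '{'; pop; stack = (
pos 27: push '('; stack = ((
pos 28: ')' matches '('; pop; stack = (
pos 29: ')' matches '('; pop; stack = (empty)
pos 30: push '('; stack = (
pos 31: ')' matches '('; pop; stack = (empty)
pos 32: push '('; stack = (
pos 33: push '{'; stack = ({
pos 34: '}' matches '{'; pop; stack = (
pos 35: ')' matches '('; pop; stack = (empty)
pos 36: push '('; stack = (
pos 37: ')' matches '('; pop; stack = (empty)
end: stack empty → VALID
Verdict: properly nested → yes

Answer: yes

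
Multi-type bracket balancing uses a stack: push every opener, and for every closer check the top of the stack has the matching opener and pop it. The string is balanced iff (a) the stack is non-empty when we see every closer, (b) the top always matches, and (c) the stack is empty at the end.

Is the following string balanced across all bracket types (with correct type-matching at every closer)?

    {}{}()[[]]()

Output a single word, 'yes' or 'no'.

Answer: yes

Derivation:
pos 0: push '{'; stack = {
pos 1: '}' matches '{'; pop; stack = (empty)
pos 2: push '{'; stack = {
pos 3: '}' matches '{'; pop; stack = (empty)
pos 4: push '('; stack = (
pos 5: ')' matches '('; pop; stack = (empty)
pos 6: push '['; stack = [
pos 7: push '['; stack = [[
pos 8: ']' matches '['; pop; stack = [
pos 9: ']' matches '['; pop; stack = (empty)
pos 10: push '('; stack = (
pos 11: ')' matches '('; pop; stack = (empty)
end: stack empty → VALID
Verdict: properly nested → yes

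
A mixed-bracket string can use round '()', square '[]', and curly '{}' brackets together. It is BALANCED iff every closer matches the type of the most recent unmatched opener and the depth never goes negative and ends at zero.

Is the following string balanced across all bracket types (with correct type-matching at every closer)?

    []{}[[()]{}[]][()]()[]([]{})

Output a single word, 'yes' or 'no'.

pos 0: push '['; stack = [
pos 1: ']' matches '['; pop; stack = (empty)
pos 2: push '{'; stack = {
pos 3: '}' matches '{'; pop; stack = (empty)
pos 4: push '['; stack = [
pos 5: push '['; stack = [[
pos 6: push '('; stack = [[(
pos 7: ')' matches '('; pop; stack = [[
pos 8: ']' matches '['; pop; stack = [
pos 9: push '{'; stack = [{
pos 10: '}' matches '{'; pop; stack = [
pos 11: push '['; stack = [[
pos 12: ']' matches '['; pop; stack = [
pos 13: ']' matches '['; pop; stack = (empty)
pos 14: push '['; stack = [
pos 15: push '('; stack = [(
pos 16: ')' matches '('; pop; stack = [
pos 17: ']' matches '['; pop; stack = (empty)
pos 18: push '('; stack = (
pos 19: ')' matches '('; pop; stack = (empty)
pos 20: push '['; stack = [
pos 21: ']' matches '['; pop; stack = (empty)
pos 22: push '('; stack = (
pos 23: push '['; stack = ([
pos 24: ']' matches '['; pop; stack = (
pos 25: push '{'; stack = ({
pos 26: '}' matches '{'; pop; stack = (
pos 27: ')' matches '('; pop; stack = (empty)
end: stack empty → VALID
Verdict: properly nested → yes

Answer: yes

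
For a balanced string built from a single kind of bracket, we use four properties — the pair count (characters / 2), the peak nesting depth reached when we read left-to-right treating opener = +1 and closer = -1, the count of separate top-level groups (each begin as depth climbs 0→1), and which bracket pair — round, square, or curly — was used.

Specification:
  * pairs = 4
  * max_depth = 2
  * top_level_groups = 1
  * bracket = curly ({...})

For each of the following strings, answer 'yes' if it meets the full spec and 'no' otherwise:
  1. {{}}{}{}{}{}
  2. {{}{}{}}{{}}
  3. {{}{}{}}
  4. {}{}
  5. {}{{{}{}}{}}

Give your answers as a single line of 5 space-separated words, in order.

String 1 '{{}}{}{}{}{}': depth seq [1 2 1 0 1 0 1 0 1 0 1 0]
  -> pairs=6 depth=2 groups=5 -> no
String 2 '{{}{}{}}{{}}': depth seq [1 2 1 2 1 2 1 0 1 2 1 0]
  -> pairs=6 depth=2 groups=2 -> no
String 3 '{{}{}{}}': depth seq [1 2 1 2 1 2 1 0]
  -> pairs=4 depth=2 groups=1 -> yes
String 4 '{}{}': depth seq [1 0 1 0]
  -> pairs=2 depth=1 groups=2 -> no
String 5 '{}{{{}{}}{}}': depth seq [1 0 1 2 3 2 3 2 1 2 1 0]
  -> pairs=6 depth=3 groups=2 -> no

Answer: no no yes no no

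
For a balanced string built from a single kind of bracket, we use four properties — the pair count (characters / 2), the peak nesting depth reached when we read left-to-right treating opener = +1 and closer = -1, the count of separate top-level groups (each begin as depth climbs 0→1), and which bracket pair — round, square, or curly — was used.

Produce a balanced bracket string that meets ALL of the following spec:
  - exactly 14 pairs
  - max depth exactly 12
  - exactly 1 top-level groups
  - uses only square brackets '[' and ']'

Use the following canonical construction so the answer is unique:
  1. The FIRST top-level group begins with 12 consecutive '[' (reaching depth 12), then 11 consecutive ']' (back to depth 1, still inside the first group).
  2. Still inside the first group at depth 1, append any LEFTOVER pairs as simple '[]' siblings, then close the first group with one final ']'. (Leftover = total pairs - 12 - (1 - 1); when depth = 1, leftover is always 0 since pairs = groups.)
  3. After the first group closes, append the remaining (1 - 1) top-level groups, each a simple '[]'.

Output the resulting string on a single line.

Spec: pairs=14 depth=12 groups=1
Leftover pairs = 14 - 12 - (1-1) = 2
First group: deep chain of depth 12 + 2 sibling pairs
Remaining 0 groups: simple '[]' each

Answer: [[[[[[[[[[[[]]]]]]]]]]][][]]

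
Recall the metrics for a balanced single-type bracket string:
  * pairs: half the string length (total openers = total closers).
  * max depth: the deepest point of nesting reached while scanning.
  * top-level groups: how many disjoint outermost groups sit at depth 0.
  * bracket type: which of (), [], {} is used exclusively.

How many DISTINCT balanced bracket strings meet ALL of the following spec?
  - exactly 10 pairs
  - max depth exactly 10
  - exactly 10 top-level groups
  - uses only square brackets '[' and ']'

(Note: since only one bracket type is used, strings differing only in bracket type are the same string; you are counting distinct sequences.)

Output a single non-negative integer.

Answer: 0

Derivation:
Spec: pairs=10 depth=10 groups=10
Count(depth <= 10) = 1
Count(depth <= 9) = 1
Count(depth == 10) = 1 - 1 = 0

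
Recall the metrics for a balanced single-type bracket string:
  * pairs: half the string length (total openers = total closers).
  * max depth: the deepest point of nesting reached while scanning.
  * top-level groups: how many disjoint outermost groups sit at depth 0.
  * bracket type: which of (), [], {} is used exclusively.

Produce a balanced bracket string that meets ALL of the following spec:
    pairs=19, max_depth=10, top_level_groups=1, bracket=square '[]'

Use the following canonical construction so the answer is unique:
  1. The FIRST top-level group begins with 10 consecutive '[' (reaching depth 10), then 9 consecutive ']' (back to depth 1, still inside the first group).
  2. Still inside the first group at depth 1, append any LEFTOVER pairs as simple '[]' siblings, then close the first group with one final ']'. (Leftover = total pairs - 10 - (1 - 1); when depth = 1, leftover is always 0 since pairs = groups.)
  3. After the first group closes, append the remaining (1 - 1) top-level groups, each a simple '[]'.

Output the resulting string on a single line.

Spec: pairs=19 depth=10 groups=1
Leftover pairs = 19 - 10 - (1-1) = 9
First group: deep chain of depth 10 + 9 sibling pairs
Remaining 0 groups: simple '[]' each

Answer: [[[[[[[[[[]]]]]]]]][][][][][][][][][]]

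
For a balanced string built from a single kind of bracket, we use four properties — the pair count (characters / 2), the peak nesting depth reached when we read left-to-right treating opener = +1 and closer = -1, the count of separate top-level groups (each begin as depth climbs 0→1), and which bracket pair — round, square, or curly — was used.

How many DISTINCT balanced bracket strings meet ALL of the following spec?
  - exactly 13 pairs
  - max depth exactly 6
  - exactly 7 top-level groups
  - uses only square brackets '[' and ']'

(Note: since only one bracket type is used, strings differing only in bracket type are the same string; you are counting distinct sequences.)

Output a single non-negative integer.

Answer: 105

Derivation:
Spec: pairs=13 depth=6 groups=7
Count(depth <= 6) = 9989
Count(depth <= 5) = 9884
Count(depth == 6) = 9989 - 9884 = 105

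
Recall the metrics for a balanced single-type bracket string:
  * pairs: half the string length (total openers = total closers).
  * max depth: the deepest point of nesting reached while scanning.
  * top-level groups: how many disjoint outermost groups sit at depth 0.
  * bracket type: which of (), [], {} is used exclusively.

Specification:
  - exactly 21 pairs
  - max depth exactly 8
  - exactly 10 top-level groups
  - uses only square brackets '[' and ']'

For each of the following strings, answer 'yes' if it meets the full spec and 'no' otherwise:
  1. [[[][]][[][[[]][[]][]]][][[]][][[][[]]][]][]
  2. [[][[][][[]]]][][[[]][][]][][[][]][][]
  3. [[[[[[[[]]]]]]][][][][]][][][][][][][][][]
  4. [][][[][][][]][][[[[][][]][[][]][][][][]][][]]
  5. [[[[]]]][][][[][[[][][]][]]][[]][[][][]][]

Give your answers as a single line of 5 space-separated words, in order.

String 1 '[[[][]][[][[[]][[]][]]][][[]][][[][[]]][]][]': depth seq [1 2 3 2 3 2 1 2 3 2 3 4 5 4 3 4 5 4 3 4 3 2 1 2 1 2 3 2 1 2 1 2 3 2 3 4 3 2 1 2 1 0 1 0]
  -> pairs=22 depth=5 groups=2 -> no
String 2 '[[][[][][[]]]][][[[]][][]][][[][]][][]': depth seq [1 2 1 2 3 2 3 2 3 4 3 2 1 0 1 0 1 2 3 2 1 2 1 2 1 0 1 0 1 2 1 2 1 0 1 0 1 0]
  -> pairs=19 depth=4 groups=7 -> no
String 3 '[[[[[[[[]]]]]]][][][][]][][][][][][][][][]': depth seq [1 2 3 4 5 6 7 8 7 6 5 4 3 2 1 2 1 2 1 2 1 2 1 0 1 0 1 0 1 0 1 0 1 0 1 0 1 0 1 0 1 0]
  -> pairs=21 depth=8 groups=10 -> yes
String 4 '[][][[][][][]][][[[[][][]][[][]][][][][]][][]]': depth seq [1 0 1 0 1 2 1 2 1 2 1 2 1 0 1 0 1 2 3 4 3 4 3 4 3 2 3 4 3 4 3 2 3 2 3 2 3 2 3 2 1 2 1 2 1 0]
  -> pairs=23 depth=4 groups=5 -> no
String 5 '[[[[]]]][][][[][[[][][]][]]][[]][[][][]][]': depth seq [1 2 3 4 3 2 1 0 1 0 1 0 1 2 1 2 3 4 3 4 3 4 3 2 3 2 1 0 1 2 1 0 1 2 1 2 1 2 1 0 1 0]
  -> pairs=21 depth=4 groups=7 -> no

Answer: no no yes no no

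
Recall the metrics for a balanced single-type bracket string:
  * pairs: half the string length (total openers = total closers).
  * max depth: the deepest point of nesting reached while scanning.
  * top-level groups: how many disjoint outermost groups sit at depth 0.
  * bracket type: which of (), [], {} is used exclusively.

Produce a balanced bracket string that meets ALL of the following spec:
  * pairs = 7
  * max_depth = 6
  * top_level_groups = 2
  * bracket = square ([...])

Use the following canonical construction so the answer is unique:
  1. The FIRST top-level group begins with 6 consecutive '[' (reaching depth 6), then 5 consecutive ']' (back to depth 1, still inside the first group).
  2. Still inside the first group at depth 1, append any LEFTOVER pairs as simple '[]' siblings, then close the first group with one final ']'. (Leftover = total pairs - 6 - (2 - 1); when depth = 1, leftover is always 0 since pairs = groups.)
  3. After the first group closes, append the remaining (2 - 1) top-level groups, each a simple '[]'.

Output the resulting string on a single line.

Answer: [[[[[[]]]]]][]

Derivation:
Spec: pairs=7 depth=6 groups=2
Leftover pairs = 7 - 6 - (2-1) = 0
First group: deep chain of depth 6 + 0 sibling pairs
Remaining 1 groups: simple '[]' each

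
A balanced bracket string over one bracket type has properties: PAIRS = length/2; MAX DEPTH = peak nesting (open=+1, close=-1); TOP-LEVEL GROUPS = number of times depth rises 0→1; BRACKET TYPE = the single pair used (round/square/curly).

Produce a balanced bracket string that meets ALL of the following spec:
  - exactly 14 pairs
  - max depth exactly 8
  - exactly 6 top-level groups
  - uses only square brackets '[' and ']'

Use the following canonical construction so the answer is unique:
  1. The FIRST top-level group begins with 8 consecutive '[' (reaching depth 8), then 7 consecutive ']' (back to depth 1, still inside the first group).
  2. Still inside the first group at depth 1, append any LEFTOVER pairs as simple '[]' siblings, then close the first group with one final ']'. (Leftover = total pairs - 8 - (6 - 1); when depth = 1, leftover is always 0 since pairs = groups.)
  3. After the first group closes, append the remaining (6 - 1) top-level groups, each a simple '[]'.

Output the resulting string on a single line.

Spec: pairs=14 depth=8 groups=6
Leftover pairs = 14 - 8 - (6-1) = 1
First group: deep chain of depth 8 + 1 sibling pairs
Remaining 5 groups: simple '[]' each

Answer: [[[[[[[[]]]]]]][]][][][][][]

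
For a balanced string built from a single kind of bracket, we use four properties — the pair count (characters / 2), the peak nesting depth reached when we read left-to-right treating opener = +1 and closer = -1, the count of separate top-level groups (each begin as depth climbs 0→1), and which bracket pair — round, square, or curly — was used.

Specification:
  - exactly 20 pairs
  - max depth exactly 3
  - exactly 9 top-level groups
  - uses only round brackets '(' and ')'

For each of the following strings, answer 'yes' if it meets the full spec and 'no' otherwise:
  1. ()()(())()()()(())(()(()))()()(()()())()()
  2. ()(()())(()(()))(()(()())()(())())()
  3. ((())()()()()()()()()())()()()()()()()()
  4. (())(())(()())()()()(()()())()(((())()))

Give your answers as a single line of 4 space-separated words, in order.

Answer: no no yes no

Derivation:
String 1 '()()(())()()()(())(()(()))()()(()()())()()': depth seq [1 0 1 0 1 2 1 0 1 0 1 0 1 0 1 2 1 0 1 2 1 2 3 2 1 0 1 0 1 0 1 2 1 2 1 2 1 0 1 0 1 0]
  -> pairs=21 depth=3 groups=13 -> no
String 2 '()(()())(()(()))(()(()())()(())())()': depth seq [1 0 1 2 1 2 1 0 1 2 1 2 3 2 1 0 1 2 1 2 3 2 3 2 1 2 1 2 3 2 1 2 1 0 1 0]
  -> pairs=18 depth=3 groups=5 -> no
String 3 '((())()()()()()()()()())()()()()()()()()': depth seq [1 2 3 2 1 2 1 2 1 2 1 2 1 2 1 2 1 2 1 2 1 2 1 0 1 0 1 0 1 0 1 0 1 0 1 0 1 0 1 0]
  -> pairs=20 depth=3 groups=9 -> yes
String 4 '(())(())(()())()()()(()()())()(((())()))': depth seq [1 2 1 0 1 2 1 0 1 2 1 2 1 0 1 0 1 0 1 0 1 2 1 2 1 2 1 0 1 0 1 2 3 4 3 2 3 2 1 0]
  -> pairs=20 depth=4 groups=9 -> no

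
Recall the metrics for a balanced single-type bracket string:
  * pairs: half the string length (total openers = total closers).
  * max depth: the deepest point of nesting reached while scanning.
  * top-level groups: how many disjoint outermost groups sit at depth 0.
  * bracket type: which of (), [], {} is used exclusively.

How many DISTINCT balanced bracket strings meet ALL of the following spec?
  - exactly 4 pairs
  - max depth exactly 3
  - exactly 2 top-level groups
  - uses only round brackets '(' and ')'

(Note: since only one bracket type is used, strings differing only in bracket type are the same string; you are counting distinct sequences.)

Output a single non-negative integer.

Spec: pairs=4 depth=3 groups=2
Count(depth <= 3) = 5
Count(depth <= 2) = 3
Count(depth == 3) = 5 - 3 = 2

Answer: 2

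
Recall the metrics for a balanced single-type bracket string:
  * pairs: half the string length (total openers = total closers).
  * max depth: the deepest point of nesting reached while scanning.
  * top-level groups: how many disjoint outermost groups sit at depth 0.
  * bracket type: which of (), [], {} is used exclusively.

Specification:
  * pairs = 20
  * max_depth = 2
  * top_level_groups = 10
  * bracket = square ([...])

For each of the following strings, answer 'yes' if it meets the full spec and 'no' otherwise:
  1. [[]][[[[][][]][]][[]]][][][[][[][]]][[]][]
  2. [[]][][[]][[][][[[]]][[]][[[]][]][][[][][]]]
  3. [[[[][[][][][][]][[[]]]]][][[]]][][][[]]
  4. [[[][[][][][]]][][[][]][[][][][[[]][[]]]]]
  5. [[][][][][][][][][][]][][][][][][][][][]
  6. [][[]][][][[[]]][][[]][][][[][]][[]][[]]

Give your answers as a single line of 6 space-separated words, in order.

Answer: no no no no yes no

Derivation:
String 1 '[[]][[[[][][]][]][[]]][][][[][[][]]][[]][]': depth seq [1 2 1 0 1 2 3 4 3 4 3 4 3 2 3 2 1 2 3 2 1 0 1 0 1 0 1 2 1 2 3 2 3 2 1 0 1 2 1 0 1 0]
  -> pairs=21 depth=4 groups=7 -> no
String 2 '[[]][][[]][[][][[[]]][[]][[[]][]][][[][][]]]': depth seq [1 2 1 0 1 0 1 2 1 0 1 2 1 2 1 2 3 4 3 2 1 2 3 2 1 2 3 4 3 2 3 2 1 2 1 2 3 2 3 2 3 2 1 0]
  -> pairs=22 depth=4 groups=4 -> no
String 3 '[[[[][[][][][][]][[[]]]]][][[]]][][][[]]': depth seq [1 2 3 4 3 4 5 4 5 4 5 4 5 4 5 4 3 4 5 6 5 4 3 2 1 2 1 2 3 2 1 0 1 0 1 0 1 2 1 0]
  -> pairs=20 depth=6 groups=4 -> no
String 4 '[[[][[][][][]]][][[][]][[][][][[[]][[]]]]]': depth seq [1 2 3 2 3 4 3 4 3 4 3 4 3 2 1 2 1 2 3 2 3 2 1 2 3 2 3 2 3 2 3 4 5 4 3 4 5 4 3 2 1 0]
  -> pairs=21 depth=5 groups=1 -> no
String 5 '[[][][][][][][][][][]][][][][][][][][][]': depth seq [1 2 1 2 1 2 1 2 1 2 1 2 1 2 1 2 1 2 1 2 1 0 1 0 1 0 1 0 1 0 1 0 1 0 1 0 1 0 1 0]
  -> pairs=20 depth=2 groups=10 -> yes
String 6 '[][[]][][][[[]]][][[]][][][[][]][[]][[]]': depth seq [1 0 1 2 1 0 1 0 1 0 1 2 3 2 1 0 1 0 1 2 1 0 1 0 1 0 1 2 1 2 1 0 1 2 1 0 1 2 1 0]
  -> pairs=20 depth=3 groups=12 -> no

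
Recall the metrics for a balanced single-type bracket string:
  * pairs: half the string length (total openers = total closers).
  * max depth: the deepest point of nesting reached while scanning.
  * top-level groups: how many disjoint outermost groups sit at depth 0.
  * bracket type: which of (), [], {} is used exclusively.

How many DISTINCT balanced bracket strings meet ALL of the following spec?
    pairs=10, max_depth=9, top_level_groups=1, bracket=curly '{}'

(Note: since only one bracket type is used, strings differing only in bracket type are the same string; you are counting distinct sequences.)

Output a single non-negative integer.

Answer: 15

Derivation:
Spec: pairs=10 depth=9 groups=1
Count(depth <= 9) = 4861
Count(depth <= 8) = 4846
Count(depth == 9) = 4861 - 4846 = 15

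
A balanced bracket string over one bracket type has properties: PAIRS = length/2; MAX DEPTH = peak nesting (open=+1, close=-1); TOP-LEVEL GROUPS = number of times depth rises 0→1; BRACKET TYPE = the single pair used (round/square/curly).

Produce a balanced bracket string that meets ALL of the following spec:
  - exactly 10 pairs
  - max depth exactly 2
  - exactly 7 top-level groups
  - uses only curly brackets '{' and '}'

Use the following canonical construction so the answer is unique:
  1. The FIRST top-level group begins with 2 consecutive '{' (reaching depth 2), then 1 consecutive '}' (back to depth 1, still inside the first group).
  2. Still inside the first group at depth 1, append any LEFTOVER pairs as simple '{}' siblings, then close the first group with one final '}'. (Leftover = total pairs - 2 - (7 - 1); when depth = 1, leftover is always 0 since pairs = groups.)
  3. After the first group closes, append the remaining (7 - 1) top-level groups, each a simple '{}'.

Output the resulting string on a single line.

Answer: {{}{}{}}{}{}{}{}{}{}

Derivation:
Spec: pairs=10 depth=2 groups=7
Leftover pairs = 10 - 2 - (7-1) = 2
First group: deep chain of depth 2 + 2 sibling pairs
Remaining 6 groups: simple '{}' each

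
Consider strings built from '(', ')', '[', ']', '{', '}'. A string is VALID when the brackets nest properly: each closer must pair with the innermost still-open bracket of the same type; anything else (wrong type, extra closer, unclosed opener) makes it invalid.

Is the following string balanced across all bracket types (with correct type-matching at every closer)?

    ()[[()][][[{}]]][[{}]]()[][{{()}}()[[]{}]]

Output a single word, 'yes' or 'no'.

Answer: yes

Derivation:
pos 0: push '('; stack = (
pos 1: ')' matches '('; pop; stack = (empty)
pos 2: push '['; stack = [
pos 3: push '['; stack = [[
pos 4: push '('; stack = [[(
pos 5: ')' matches '('; pop; stack = [[
pos 6: ']' matches '['; pop; stack = [
pos 7: push '['; stack = [[
pos 8: ']' matches '['; pop; stack = [
pos 9: push '['; stack = [[
pos 10: push '['; stack = [[[
pos 11: push '{'; stack = [[[{
pos 12: '}' matches '{'; pop; stack = [[[
pos 13: ']' matches '['; pop; stack = [[
pos 14: ']' matches '['; pop; stack = [
pos 15: ']' matches '['; pop; stack = (empty)
pos 16: push '['; stack = [
pos 17: push '['; stack = [[
pos 18: push '{'; stack = [[{
pos 19: '}' matches '{'; pop; stack = [[
pos 20: ']' matches '['; pop; stack = [
pos 21: ']' matches '['; pop; stack = (empty)
pos 22: push '('; stack = (
pos 23: ')' matches '('; pop; stack = (empty)
pos 24: push '['; stack = [
pos 25: ']' matches '['; pop; stack = (empty)
pos 26: push '['; stack = [
pos 27: push '{'; stack = [{
pos 28: push '{'; stack = [{{
pos 29: push '('; stack = [{{(
pos 30: ')' matches '('; pop; stack = [{{
pos 31: '}' matches '{'; pop; stack = [{
pos 32: '}' matches '{'; pop; stack = [
pos 33: push '('; stack = [(
pos 34: ')' matches '('; pop; stack = [
pos 35: push '['; stack = [[
pos 36: push '['; stack = [[[
pos 37: ']' matches '['; pop; stack = [[
pos 38: push '{'; stack = [[{
pos 39: '}' matches '{'; pop; stack = [[
pos 40: ']' matches '['; pop; stack = [
pos 41: ']' matches '['; pop; stack = (empty)
end: stack empty → VALID
Verdict: properly nested → yes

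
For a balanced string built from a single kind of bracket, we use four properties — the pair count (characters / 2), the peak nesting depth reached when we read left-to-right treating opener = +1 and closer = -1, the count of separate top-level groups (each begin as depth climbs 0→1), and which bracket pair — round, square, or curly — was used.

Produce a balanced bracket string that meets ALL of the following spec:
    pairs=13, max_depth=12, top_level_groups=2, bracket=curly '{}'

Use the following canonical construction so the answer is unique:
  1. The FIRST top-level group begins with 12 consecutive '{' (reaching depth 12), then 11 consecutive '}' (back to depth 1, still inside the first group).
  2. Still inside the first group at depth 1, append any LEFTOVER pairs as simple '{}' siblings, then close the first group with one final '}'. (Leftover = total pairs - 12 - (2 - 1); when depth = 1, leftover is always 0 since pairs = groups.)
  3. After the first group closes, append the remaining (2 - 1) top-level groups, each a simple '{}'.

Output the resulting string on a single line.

Answer: {{{{{{{{{{{{}}}}}}}}}}}}{}

Derivation:
Spec: pairs=13 depth=12 groups=2
Leftover pairs = 13 - 12 - (2-1) = 0
First group: deep chain of depth 12 + 0 sibling pairs
Remaining 1 groups: simple '{}' each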